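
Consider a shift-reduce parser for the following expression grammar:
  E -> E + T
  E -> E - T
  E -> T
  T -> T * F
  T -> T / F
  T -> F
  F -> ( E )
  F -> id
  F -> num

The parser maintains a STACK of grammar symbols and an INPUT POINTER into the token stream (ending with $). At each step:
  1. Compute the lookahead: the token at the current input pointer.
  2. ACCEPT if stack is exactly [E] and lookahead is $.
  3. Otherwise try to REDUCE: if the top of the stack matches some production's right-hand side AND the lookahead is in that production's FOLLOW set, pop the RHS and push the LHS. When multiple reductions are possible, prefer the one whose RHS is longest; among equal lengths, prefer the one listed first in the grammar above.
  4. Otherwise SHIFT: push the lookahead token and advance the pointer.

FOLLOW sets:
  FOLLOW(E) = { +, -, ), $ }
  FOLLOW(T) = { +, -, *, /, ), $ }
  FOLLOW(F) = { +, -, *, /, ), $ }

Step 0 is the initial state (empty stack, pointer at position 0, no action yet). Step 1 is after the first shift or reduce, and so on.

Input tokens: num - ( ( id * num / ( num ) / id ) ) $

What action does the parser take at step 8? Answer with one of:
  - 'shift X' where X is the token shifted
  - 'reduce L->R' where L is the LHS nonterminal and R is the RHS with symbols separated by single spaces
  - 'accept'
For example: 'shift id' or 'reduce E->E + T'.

Answer: shift id

Derivation:
Step 1: shift num. Stack=[num] ptr=1 lookahead=- remaining=[- ( ( id * num / ( num ) / id ) ) $]
Step 2: reduce F->num. Stack=[F] ptr=1 lookahead=- remaining=[- ( ( id * num / ( num ) / id ) ) $]
Step 3: reduce T->F. Stack=[T] ptr=1 lookahead=- remaining=[- ( ( id * num / ( num ) / id ) ) $]
Step 4: reduce E->T. Stack=[E] ptr=1 lookahead=- remaining=[- ( ( id * num / ( num ) / id ) ) $]
Step 5: shift -. Stack=[E -] ptr=2 lookahead=( remaining=[( ( id * num / ( num ) / id ) ) $]
Step 6: shift (. Stack=[E - (] ptr=3 lookahead=( remaining=[( id * num / ( num ) / id ) ) $]
Step 7: shift (. Stack=[E - ( (] ptr=4 lookahead=id remaining=[id * num / ( num ) / id ) ) $]
Step 8: shift id. Stack=[E - ( ( id] ptr=5 lookahead=* remaining=[* num / ( num ) / id ) ) $]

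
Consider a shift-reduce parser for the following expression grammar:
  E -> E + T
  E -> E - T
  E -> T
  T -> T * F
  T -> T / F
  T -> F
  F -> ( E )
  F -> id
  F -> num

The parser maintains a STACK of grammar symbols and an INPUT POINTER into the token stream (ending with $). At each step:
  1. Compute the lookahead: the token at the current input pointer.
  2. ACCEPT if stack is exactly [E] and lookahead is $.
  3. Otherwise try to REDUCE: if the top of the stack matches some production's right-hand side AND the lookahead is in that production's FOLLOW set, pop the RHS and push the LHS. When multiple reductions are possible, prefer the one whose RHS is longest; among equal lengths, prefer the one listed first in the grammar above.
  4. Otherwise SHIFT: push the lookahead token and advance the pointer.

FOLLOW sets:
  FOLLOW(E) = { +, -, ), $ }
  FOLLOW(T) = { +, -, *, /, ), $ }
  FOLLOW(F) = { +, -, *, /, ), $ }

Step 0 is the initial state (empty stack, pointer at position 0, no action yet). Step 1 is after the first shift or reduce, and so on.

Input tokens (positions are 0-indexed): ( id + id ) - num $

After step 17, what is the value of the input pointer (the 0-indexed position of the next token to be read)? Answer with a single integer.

Answer: 7

Derivation:
Step 1: shift (. Stack=[(] ptr=1 lookahead=id remaining=[id + id ) - num $]
Step 2: shift id. Stack=[( id] ptr=2 lookahead=+ remaining=[+ id ) - num $]
Step 3: reduce F->id. Stack=[( F] ptr=2 lookahead=+ remaining=[+ id ) - num $]
Step 4: reduce T->F. Stack=[( T] ptr=2 lookahead=+ remaining=[+ id ) - num $]
Step 5: reduce E->T. Stack=[( E] ptr=2 lookahead=+ remaining=[+ id ) - num $]
Step 6: shift +. Stack=[( E +] ptr=3 lookahead=id remaining=[id ) - num $]
Step 7: shift id. Stack=[( E + id] ptr=4 lookahead=) remaining=[) - num $]
Step 8: reduce F->id. Stack=[( E + F] ptr=4 lookahead=) remaining=[) - num $]
Step 9: reduce T->F. Stack=[( E + T] ptr=4 lookahead=) remaining=[) - num $]
Step 10: reduce E->E + T. Stack=[( E] ptr=4 lookahead=) remaining=[) - num $]
Step 11: shift ). Stack=[( E )] ptr=5 lookahead=- remaining=[- num $]
Step 12: reduce F->( E ). Stack=[F] ptr=5 lookahead=- remaining=[- num $]
Step 13: reduce T->F. Stack=[T] ptr=5 lookahead=- remaining=[- num $]
Step 14: reduce E->T. Stack=[E] ptr=5 lookahead=- remaining=[- num $]
Step 15: shift -. Stack=[E -] ptr=6 lookahead=num remaining=[num $]
Step 16: shift num. Stack=[E - num] ptr=7 lookahead=$ remaining=[$]
Step 17: reduce F->num. Stack=[E - F] ptr=7 lookahead=$ remaining=[$]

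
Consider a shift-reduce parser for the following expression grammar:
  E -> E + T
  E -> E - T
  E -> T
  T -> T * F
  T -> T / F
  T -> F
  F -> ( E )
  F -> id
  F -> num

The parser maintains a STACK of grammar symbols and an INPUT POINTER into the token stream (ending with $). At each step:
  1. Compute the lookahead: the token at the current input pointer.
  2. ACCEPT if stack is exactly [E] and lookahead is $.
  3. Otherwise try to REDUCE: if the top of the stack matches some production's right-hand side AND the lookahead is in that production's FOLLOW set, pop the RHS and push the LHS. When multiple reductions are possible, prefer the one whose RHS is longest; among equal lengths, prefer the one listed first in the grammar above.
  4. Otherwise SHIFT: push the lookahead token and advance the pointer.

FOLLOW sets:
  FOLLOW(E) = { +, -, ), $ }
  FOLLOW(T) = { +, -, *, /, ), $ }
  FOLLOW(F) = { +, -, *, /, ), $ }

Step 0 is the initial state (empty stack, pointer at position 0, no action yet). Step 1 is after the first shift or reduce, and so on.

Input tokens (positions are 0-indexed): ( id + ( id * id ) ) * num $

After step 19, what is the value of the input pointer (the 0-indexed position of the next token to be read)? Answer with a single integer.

Step 1: shift (. Stack=[(] ptr=1 lookahead=id remaining=[id + ( id * id ) ) * num $]
Step 2: shift id. Stack=[( id] ptr=2 lookahead=+ remaining=[+ ( id * id ) ) * num $]
Step 3: reduce F->id. Stack=[( F] ptr=2 lookahead=+ remaining=[+ ( id * id ) ) * num $]
Step 4: reduce T->F. Stack=[( T] ptr=2 lookahead=+ remaining=[+ ( id * id ) ) * num $]
Step 5: reduce E->T. Stack=[( E] ptr=2 lookahead=+ remaining=[+ ( id * id ) ) * num $]
Step 6: shift +. Stack=[( E +] ptr=3 lookahead=( remaining=[( id * id ) ) * num $]
Step 7: shift (. Stack=[( E + (] ptr=4 lookahead=id remaining=[id * id ) ) * num $]
Step 8: shift id. Stack=[( E + ( id] ptr=5 lookahead=* remaining=[* id ) ) * num $]
Step 9: reduce F->id. Stack=[( E + ( F] ptr=5 lookahead=* remaining=[* id ) ) * num $]
Step 10: reduce T->F. Stack=[( E + ( T] ptr=5 lookahead=* remaining=[* id ) ) * num $]
Step 11: shift *. Stack=[( E + ( T *] ptr=6 lookahead=id remaining=[id ) ) * num $]
Step 12: shift id. Stack=[( E + ( T * id] ptr=7 lookahead=) remaining=[) ) * num $]
Step 13: reduce F->id. Stack=[( E + ( T * F] ptr=7 lookahead=) remaining=[) ) * num $]
Step 14: reduce T->T * F. Stack=[( E + ( T] ptr=7 lookahead=) remaining=[) ) * num $]
Step 15: reduce E->T. Stack=[( E + ( E] ptr=7 lookahead=) remaining=[) ) * num $]
Step 16: shift ). Stack=[( E + ( E )] ptr=8 lookahead=) remaining=[) * num $]
Step 17: reduce F->( E ). Stack=[( E + F] ptr=8 lookahead=) remaining=[) * num $]
Step 18: reduce T->F. Stack=[( E + T] ptr=8 lookahead=) remaining=[) * num $]
Step 19: reduce E->E + T. Stack=[( E] ptr=8 lookahead=) remaining=[) * num $]

Answer: 8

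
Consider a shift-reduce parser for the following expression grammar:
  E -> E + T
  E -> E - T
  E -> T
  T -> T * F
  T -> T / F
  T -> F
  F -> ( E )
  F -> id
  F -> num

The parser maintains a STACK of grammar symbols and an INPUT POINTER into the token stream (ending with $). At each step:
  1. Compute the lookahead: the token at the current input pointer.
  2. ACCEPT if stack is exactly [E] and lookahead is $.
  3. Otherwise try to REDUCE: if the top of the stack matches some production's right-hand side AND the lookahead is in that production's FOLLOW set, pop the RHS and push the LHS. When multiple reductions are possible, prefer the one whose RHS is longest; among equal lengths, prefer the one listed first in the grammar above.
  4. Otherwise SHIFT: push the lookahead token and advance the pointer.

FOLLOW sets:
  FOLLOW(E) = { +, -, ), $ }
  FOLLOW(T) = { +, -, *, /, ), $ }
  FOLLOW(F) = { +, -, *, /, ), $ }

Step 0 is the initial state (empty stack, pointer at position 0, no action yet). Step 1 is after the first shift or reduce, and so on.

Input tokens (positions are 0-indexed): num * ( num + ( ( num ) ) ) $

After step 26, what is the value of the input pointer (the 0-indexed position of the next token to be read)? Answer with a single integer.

Answer: 11

Derivation:
Step 1: shift num. Stack=[num] ptr=1 lookahead=* remaining=[* ( num + ( ( num ) ) ) $]
Step 2: reduce F->num. Stack=[F] ptr=1 lookahead=* remaining=[* ( num + ( ( num ) ) ) $]
Step 3: reduce T->F. Stack=[T] ptr=1 lookahead=* remaining=[* ( num + ( ( num ) ) ) $]
Step 4: shift *. Stack=[T *] ptr=2 lookahead=( remaining=[( num + ( ( num ) ) ) $]
Step 5: shift (. Stack=[T * (] ptr=3 lookahead=num remaining=[num + ( ( num ) ) ) $]
Step 6: shift num. Stack=[T * ( num] ptr=4 lookahead=+ remaining=[+ ( ( num ) ) ) $]
Step 7: reduce F->num. Stack=[T * ( F] ptr=4 lookahead=+ remaining=[+ ( ( num ) ) ) $]
Step 8: reduce T->F. Stack=[T * ( T] ptr=4 lookahead=+ remaining=[+ ( ( num ) ) ) $]
Step 9: reduce E->T. Stack=[T * ( E] ptr=4 lookahead=+ remaining=[+ ( ( num ) ) ) $]
Step 10: shift +. Stack=[T * ( E +] ptr=5 lookahead=( remaining=[( ( num ) ) ) $]
Step 11: shift (. Stack=[T * ( E + (] ptr=6 lookahead=( remaining=[( num ) ) ) $]
Step 12: shift (. Stack=[T * ( E + ( (] ptr=7 lookahead=num remaining=[num ) ) ) $]
Step 13: shift num. Stack=[T * ( E + ( ( num] ptr=8 lookahead=) remaining=[) ) ) $]
Step 14: reduce F->num. Stack=[T * ( E + ( ( F] ptr=8 lookahead=) remaining=[) ) ) $]
Step 15: reduce T->F. Stack=[T * ( E + ( ( T] ptr=8 lookahead=) remaining=[) ) ) $]
Step 16: reduce E->T. Stack=[T * ( E + ( ( E] ptr=8 lookahead=) remaining=[) ) ) $]
Step 17: shift ). Stack=[T * ( E + ( ( E )] ptr=9 lookahead=) remaining=[) ) $]
Step 18: reduce F->( E ). Stack=[T * ( E + ( F] ptr=9 lookahead=) remaining=[) ) $]
Step 19: reduce T->F. Stack=[T * ( E + ( T] ptr=9 lookahead=) remaining=[) ) $]
Step 20: reduce E->T. Stack=[T * ( E + ( E] ptr=9 lookahead=) remaining=[) ) $]
Step 21: shift ). Stack=[T * ( E + ( E )] ptr=10 lookahead=) remaining=[) $]
Step 22: reduce F->( E ). Stack=[T * ( E + F] ptr=10 lookahead=) remaining=[) $]
Step 23: reduce T->F. Stack=[T * ( E + T] ptr=10 lookahead=) remaining=[) $]
Step 24: reduce E->E + T. Stack=[T * ( E] ptr=10 lookahead=) remaining=[) $]
Step 25: shift ). Stack=[T * ( E )] ptr=11 lookahead=$ remaining=[$]
Step 26: reduce F->( E ). Stack=[T * F] ptr=11 lookahead=$ remaining=[$]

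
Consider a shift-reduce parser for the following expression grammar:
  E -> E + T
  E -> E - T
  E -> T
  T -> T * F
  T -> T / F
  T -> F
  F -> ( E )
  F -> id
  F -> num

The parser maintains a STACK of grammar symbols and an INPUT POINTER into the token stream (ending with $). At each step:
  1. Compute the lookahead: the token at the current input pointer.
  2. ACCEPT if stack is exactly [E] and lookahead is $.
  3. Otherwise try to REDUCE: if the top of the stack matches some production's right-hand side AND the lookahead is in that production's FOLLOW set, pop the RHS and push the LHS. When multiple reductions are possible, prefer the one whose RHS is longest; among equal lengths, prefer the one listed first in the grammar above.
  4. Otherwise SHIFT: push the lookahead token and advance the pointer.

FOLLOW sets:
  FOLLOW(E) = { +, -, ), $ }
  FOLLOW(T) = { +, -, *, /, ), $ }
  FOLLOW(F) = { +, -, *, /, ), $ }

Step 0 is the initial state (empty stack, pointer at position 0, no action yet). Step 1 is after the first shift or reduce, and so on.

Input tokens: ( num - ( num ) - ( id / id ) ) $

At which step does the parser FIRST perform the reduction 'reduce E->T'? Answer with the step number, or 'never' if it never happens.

Step 1: shift (. Stack=[(] ptr=1 lookahead=num remaining=[num - ( num ) - ( id / id ) ) $]
Step 2: shift num. Stack=[( num] ptr=2 lookahead=- remaining=[- ( num ) - ( id / id ) ) $]
Step 3: reduce F->num. Stack=[( F] ptr=2 lookahead=- remaining=[- ( num ) - ( id / id ) ) $]
Step 4: reduce T->F. Stack=[( T] ptr=2 lookahead=- remaining=[- ( num ) - ( id / id ) ) $]
Step 5: reduce E->T. Stack=[( E] ptr=2 lookahead=- remaining=[- ( num ) - ( id / id ) ) $]

Answer: 5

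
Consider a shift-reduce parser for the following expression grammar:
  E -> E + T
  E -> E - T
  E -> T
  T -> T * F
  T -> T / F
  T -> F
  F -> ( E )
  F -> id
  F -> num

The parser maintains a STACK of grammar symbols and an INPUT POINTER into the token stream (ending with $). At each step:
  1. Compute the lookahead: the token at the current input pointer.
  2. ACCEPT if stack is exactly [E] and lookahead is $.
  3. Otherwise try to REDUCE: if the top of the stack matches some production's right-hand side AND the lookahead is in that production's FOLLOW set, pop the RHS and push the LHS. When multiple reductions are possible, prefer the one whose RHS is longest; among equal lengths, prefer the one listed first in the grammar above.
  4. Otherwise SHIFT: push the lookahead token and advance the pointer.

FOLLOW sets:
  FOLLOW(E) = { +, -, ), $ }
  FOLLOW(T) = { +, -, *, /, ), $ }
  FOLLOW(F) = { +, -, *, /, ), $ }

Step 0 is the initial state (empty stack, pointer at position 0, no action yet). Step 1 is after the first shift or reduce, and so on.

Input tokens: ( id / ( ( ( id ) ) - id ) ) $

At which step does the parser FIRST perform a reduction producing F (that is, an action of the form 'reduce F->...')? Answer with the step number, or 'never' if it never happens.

Answer: 3

Derivation:
Step 1: shift (. Stack=[(] ptr=1 lookahead=id remaining=[id / ( ( ( id ) ) - id ) ) $]
Step 2: shift id. Stack=[( id] ptr=2 lookahead=/ remaining=[/ ( ( ( id ) ) - id ) ) $]
Step 3: reduce F->id. Stack=[( F] ptr=2 lookahead=/ remaining=[/ ( ( ( id ) ) - id ) ) $]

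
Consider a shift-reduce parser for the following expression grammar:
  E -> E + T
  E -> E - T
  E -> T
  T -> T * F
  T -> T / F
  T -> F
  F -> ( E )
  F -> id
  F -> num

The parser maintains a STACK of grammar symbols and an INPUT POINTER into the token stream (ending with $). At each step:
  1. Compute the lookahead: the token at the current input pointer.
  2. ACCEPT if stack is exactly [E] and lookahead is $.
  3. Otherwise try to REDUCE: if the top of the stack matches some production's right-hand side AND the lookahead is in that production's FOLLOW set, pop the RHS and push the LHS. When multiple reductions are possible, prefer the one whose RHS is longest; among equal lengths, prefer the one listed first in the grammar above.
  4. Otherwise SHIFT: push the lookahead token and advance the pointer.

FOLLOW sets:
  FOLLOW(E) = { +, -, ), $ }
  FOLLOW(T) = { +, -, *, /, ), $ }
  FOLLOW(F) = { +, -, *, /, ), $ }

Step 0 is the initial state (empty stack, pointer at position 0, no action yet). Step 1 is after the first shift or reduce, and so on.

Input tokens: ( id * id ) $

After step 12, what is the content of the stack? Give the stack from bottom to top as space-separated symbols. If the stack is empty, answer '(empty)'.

Step 1: shift (. Stack=[(] ptr=1 lookahead=id remaining=[id * id ) $]
Step 2: shift id. Stack=[( id] ptr=2 lookahead=* remaining=[* id ) $]
Step 3: reduce F->id. Stack=[( F] ptr=2 lookahead=* remaining=[* id ) $]
Step 4: reduce T->F. Stack=[( T] ptr=2 lookahead=* remaining=[* id ) $]
Step 5: shift *. Stack=[( T *] ptr=3 lookahead=id remaining=[id ) $]
Step 6: shift id. Stack=[( T * id] ptr=4 lookahead=) remaining=[) $]
Step 7: reduce F->id. Stack=[( T * F] ptr=4 lookahead=) remaining=[) $]
Step 8: reduce T->T * F. Stack=[( T] ptr=4 lookahead=) remaining=[) $]
Step 9: reduce E->T. Stack=[( E] ptr=4 lookahead=) remaining=[) $]
Step 10: shift ). Stack=[( E )] ptr=5 lookahead=$ remaining=[$]
Step 11: reduce F->( E ). Stack=[F] ptr=5 lookahead=$ remaining=[$]
Step 12: reduce T->F. Stack=[T] ptr=5 lookahead=$ remaining=[$]

Answer: T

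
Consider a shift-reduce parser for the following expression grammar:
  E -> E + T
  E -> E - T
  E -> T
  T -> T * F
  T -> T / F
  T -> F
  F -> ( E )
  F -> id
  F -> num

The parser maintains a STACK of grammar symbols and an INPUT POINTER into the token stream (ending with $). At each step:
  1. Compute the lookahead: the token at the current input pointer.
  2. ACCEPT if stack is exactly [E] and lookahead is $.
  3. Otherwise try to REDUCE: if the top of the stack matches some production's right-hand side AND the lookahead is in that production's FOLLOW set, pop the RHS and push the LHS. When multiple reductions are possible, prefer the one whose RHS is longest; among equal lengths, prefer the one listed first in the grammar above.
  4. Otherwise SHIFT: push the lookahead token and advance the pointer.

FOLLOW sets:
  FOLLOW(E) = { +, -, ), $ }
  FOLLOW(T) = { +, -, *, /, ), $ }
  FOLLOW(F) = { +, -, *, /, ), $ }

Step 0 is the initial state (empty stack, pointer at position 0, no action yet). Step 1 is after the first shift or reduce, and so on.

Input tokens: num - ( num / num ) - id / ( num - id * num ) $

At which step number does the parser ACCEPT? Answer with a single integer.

Step 1: shift num. Stack=[num] ptr=1 lookahead=- remaining=[- ( num / num ) - id / ( num - id * num ) $]
Step 2: reduce F->num. Stack=[F] ptr=1 lookahead=- remaining=[- ( num / num ) - id / ( num - id * num ) $]
Step 3: reduce T->F. Stack=[T] ptr=1 lookahead=- remaining=[- ( num / num ) - id / ( num - id * num ) $]
Step 4: reduce E->T. Stack=[E] ptr=1 lookahead=- remaining=[- ( num / num ) - id / ( num - id * num ) $]
Step 5: shift -. Stack=[E -] ptr=2 lookahead=( remaining=[( num / num ) - id / ( num - id * num ) $]
Step 6: shift (. Stack=[E - (] ptr=3 lookahead=num remaining=[num / num ) - id / ( num - id * num ) $]
Step 7: shift num. Stack=[E - ( num] ptr=4 lookahead=/ remaining=[/ num ) - id / ( num - id * num ) $]
Step 8: reduce F->num. Stack=[E - ( F] ptr=4 lookahead=/ remaining=[/ num ) - id / ( num - id * num ) $]
Step 9: reduce T->F. Stack=[E - ( T] ptr=4 lookahead=/ remaining=[/ num ) - id / ( num - id * num ) $]
Step 10: shift /. Stack=[E - ( T /] ptr=5 lookahead=num remaining=[num ) - id / ( num - id * num ) $]
Step 11: shift num. Stack=[E - ( T / num] ptr=6 lookahead=) remaining=[) - id / ( num - id * num ) $]
Step 12: reduce F->num. Stack=[E - ( T / F] ptr=6 lookahead=) remaining=[) - id / ( num - id * num ) $]
Step 13: reduce T->T / F. Stack=[E - ( T] ptr=6 lookahead=) remaining=[) - id / ( num - id * num ) $]
Step 14: reduce E->T. Stack=[E - ( E] ptr=6 lookahead=) remaining=[) - id / ( num - id * num ) $]
Step 15: shift ). Stack=[E - ( E )] ptr=7 lookahead=- remaining=[- id / ( num - id * num ) $]
Step 16: reduce F->( E ). Stack=[E - F] ptr=7 lookahead=- remaining=[- id / ( num - id * num ) $]
Step 17: reduce T->F. Stack=[E - T] ptr=7 lookahead=- remaining=[- id / ( num - id * num ) $]
Step 18: reduce E->E - T. Stack=[E] ptr=7 lookahead=- remaining=[- id / ( num - id * num ) $]
Step 19: shift -. Stack=[E -] ptr=8 lookahead=id remaining=[id / ( num - id * num ) $]
Step 20: shift id. Stack=[E - id] ptr=9 lookahead=/ remaining=[/ ( num - id * num ) $]
Step 21: reduce F->id. Stack=[E - F] ptr=9 lookahead=/ remaining=[/ ( num - id * num ) $]
Step 22: reduce T->F. Stack=[E - T] ptr=9 lookahead=/ remaining=[/ ( num - id * num ) $]
Step 23: shift /. Stack=[E - T /] ptr=10 lookahead=( remaining=[( num - id * num ) $]
Step 24: shift (. Stack=[E - T / (] ptr=11 lookahead=num remaining=[num - id * num ) $]
Step 25: shift num. Stack=[E - T / ( num] ptr=12 lookahead=- remaining=[- id * num ) $]
Step 26: reduce F->num. Stack=[E - T / ( F] ptr=12 lookahead=- remaining=[- id * num ) $]
Step 27: reduce T->F. Stack=[E - T / ( T] ptr=12 lookahead=- remaining=[- id * num ) $]
Step 28: reduce E->T. Stack=[E - T / ( E] ptr=12 lookahead=- remaining=[- id * num ) $]
Step 29: shift -. Stack=[E - T / ( E -] ptr=13 lookahead=id remaining=[id * num ) $]
Step 30: shift id. Stack=[E - T / ( E - id] ptr=14 lookahead=* remaining=[* num ) $]
Step 31: reduce F->id. Stack=[E - T / ( E - F] ptr=14 lookahead=* remaining=[* num ) $]
Step 32: reduce T->F. Stack=[E - T / ( E - T] ptr=14 lookahead=* remaining=[* num ) $]
Step 33: shift *. Stack=[E - T / ( E - T *] ptr=15 lookahead=num remaining=[num ) $]
Step 34: shift num. Stack=[E - T / ( E - T * num] ptr=16 lookahead=) remaining=[) $]
Step 35: reduce F->num. Stack=[E - T / ( E - T * F] ptr=16 lookahead=) remaining=[) $]
Step 36: reduce T->T * F. Stack=[E - T / ( E - T] ptr=16 lookahead=) remaining=[) $]
Step 37: reduce E->E - T. Stack=[E - T / ( E] ptr=16 lookahead=) remaining=[) $]
Step 38: shift ). Stack=[E - T / ( E )] ptr=17 lookahead=$ remaining=[$]
Step 39: reduce F->( E ). Stack=[E - T / F] ptr=17 lookahead=$ remaining=[$]
Step 40: reduce T->T / F. Stack=[E - T] ptr=17 lookahead=$ remaining=[$]
Step 41: reduce E->E - T. Stack=[E] ptr=17 lookahead=$ remaining=[$]
Step 42: accept. Stack=[E] ptr=17 lookahead=$ remaining=[$]

Answer: 42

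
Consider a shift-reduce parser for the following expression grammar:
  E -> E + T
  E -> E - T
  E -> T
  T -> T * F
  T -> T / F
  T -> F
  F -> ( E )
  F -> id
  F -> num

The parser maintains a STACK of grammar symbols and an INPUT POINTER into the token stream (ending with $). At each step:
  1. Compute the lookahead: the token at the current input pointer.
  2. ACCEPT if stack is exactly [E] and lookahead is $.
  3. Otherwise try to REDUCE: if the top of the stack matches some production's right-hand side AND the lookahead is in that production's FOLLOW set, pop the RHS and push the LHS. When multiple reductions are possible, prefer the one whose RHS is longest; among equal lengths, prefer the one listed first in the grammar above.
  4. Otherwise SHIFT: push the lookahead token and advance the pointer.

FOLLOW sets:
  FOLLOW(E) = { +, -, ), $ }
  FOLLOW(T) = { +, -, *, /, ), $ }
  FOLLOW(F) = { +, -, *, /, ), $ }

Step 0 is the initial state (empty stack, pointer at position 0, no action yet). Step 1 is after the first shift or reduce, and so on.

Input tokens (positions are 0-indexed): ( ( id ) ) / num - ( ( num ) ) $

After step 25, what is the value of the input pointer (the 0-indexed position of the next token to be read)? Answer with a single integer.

Step 1: shift (. Stack=[(] ptr=1 lookahead=( remaining=[( id ) ) / num - ( ( num ) ) $]
Step 2: shift (. Stack=[( (] ptr=2 lookahead=id remaining=[id ) ) / num - ( ( num ) ) $]
Step 3: shift id. Stack=[( ( id] ptr=3 lookahead=) remaining=[) ) / num - ( ( num ) ) $]
Step 4: reduce F->id. Stack=[( ( F] ptr=3 lookahead=) remaining=[) ) / num - ( ( num ) ) $]
Step 5: reduce T->F. Stack=[( ( T] ptr=3 lookahead=) remaining=[) ) / num - ( ( num ) ) $]
Step 6: reduce E->T. Stack=[( ( E] ptr=3 lookahead=) remaining=[) ) / num - ( ( num ) ) $]
Step 7: shift ). Stack=[( ( E )] ptr=4 lookahead=) remaining=[) / num - ( ( num ) ) $]
Step 8: reduce F->( E ). Stack=[( F] ptr=4 lookahead=) remaining=[) / num - ( ( num ) ) $]
Step 9: reduce T->F. Stack=[( T] ptr=4 lookahead=) remaining=[) / num - ( ( num ) ) $]
Step 10: reduce E->T. Stack=[( E] ptr=4 lookahead=) remaining=[) / num - ( ( num ) ) $]
Step 11: shift ). Stack=[( E )] ptr=5 lookahead=/ remaining=[/ num - ( ( num ) ) $]
Step 12: reduce F->( E ). Stack=[F] ptr=5 lookahead=/ remaining=[/ num - ( ( num ) ) $]
Step 13: reduce T->F. Stack=[T] ptr=5 lookahead=/ remaining=[/ num - ( ( num ) ) $]
Step 14: shift /. Stack=[T /] ptr=6 lookahead=num remaining=[num - ( ( num ) ) $]
Step 15: shift num. Stack=[T / num] ptr=7 lookahead=- remaining=[- ( ( num ) ) $]
Step 16: reduce F->num. Stack=[T / F] ptr=7 lookahead=- remaining=[- ( ( num ) ) $]
Step 17: reduce T->T / F. Stack=[T] ptr=7 lookahead=- remaining=[- ( ( num ) ) $]
Step 18: reduce E->T. Stack=[E] ptr=7 lookahead=- remaining=[- ( ( num ) ) $]
Step 19: shift -. Stack=[E -] ptr=8 lookahead=( remaining=[( ( num ) ) $]
Step 20: shift (. Stack=[E - (] ptr=9 lookahead=( remaining=[( num ) ) $]
Step 21: shift (. Stack=[E - ( (] ptr=10 lookahead=num remaining=[num ) ) $]
Step 22: shift num. Stack=[E - ( ( num] ptr=11 lookahead=) remaining=[) ) $]
Step 23: reduce F->num. Stack=[E - ( ( F] ptr=11 lookahead=) remaining=[) ) $]
Step 24: reduce T->F. Stack=[E - ( ( T] ptr=11 lookahead=) remaining=[) ) $]
Step 25: reduce E->T. Stack=[E - ( ( E] ptr=11 lookahead=) remaining=[) ) $]

Answer: 11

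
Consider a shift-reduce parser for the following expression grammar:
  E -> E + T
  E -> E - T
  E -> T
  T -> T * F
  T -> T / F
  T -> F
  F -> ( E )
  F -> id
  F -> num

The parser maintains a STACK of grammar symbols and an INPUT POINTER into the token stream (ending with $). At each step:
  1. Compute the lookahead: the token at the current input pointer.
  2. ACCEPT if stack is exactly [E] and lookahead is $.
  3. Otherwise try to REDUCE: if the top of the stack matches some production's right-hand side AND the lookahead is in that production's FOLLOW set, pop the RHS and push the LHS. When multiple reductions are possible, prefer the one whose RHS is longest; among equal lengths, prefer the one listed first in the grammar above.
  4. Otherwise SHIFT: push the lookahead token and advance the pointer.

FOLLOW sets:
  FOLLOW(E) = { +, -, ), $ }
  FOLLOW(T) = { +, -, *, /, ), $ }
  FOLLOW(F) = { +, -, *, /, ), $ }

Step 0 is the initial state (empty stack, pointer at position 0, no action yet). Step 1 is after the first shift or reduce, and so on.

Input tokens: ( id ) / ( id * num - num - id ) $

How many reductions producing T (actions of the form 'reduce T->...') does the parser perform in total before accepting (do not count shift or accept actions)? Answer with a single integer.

Step 1: shift (. Stack=[(] ptr=1 lookahead=id remaining=[id ) / ( id * num - num - id ) $]
Step 2: shift id. Stack=[( id] ptr=2 lookahead=) remaining=[) / ( id * num - num - id ) $]
Step 3: reduce F->id. Stack=[( F] ptr=2 lookahead=) remaining=[) / ( id * num - num - id ) $]
Step 4: reduce T->F. Stack=[( T] ptr=2 lookahead=) remaining=[) / ( id * num - num - id ) $]
Step 5: reduce E->T. Stack=[( E] ptr=2 lookahead=) remaining=[) / ( id * num - num - id ) $]
Step 6: shift ). Stack=[( E )] ptr=3 lookahead=/ remaining=[/ ( id * num - num - id ) $]
Step 7: reduce F->( E ). Stack=[F] ptr=3 lookahead=/ remaining=[/ ( id * num - num - id ) $]
Step 8: reduce T->F. Stack=[T] ptr=3 lookahead=/ remaining=[/ ( id * num - num - id ) $]
Step 9: shift /. Stack=[T /] ptr=4 lookahead=( remaining=[( id * num - num - id ) $]
Step 10: shift (. Stack=[T / (] ptr=5 lookahead=id remaining=[id * num - num - id ) $]
Step 11: shift id. Stack=[T / ( id] ptr=6 lookahead=* remaining=[* num - num - id ) $]
Step 12: reduce F->id. Stack=[T / ( F] ptr=6 lookahead=* remaining=[* num - num - id ) $]
Step 13: reduce T->F. Stack=[T / ( T] ptr=6 lookahead=* remaining=[* num - num - id ) $]
Step 14: shift *. Stack=[T / ( T *] ptr=7 lookahead=num remaining=[num - num - id ) $]
Step 15: shift num. Stack=[T / ( T * num] ptr=8 lookahead=- remaining=[- num - id ) $]
Step 16: reduce F->num. Stack=[T / ( T * F] ptr=8 lookahead=- remaining=[- num - id ) $]
Step 17: reduce T->T * F. Stack=[T / ( T] ptr=8 lookahead=- remaining=[- num - id ) $]
Step 18: reduce E->T. Stack=[T / ( E] ptr=8 lookahead=- remaining=[- num - id ) $]
Step 19: shift -. Stack=[T / ( E -] ptr=9 lookahead=num remaining=[num - id ) $]
Step 20: shift num. Stack=[T / ( E - num] ptr=10 lookahead=- remaining=[- id ) $]
Step 21: reduce F->num. Stack=[T / ( E - F] ptr=10 lookahead=- remaining=[- id ) $]
Step 22: reduce T->F. Stack=[T / ( E - T] ptr=10 lookahead=- remaining=[- id ) $]
Step 23: reduce E->E - T. Stack=[T / ( E] ptr=10 lookahead=- remaining=[- id ) $]
Step 24: shift -. Stack=[T / ( E -] ptr=11 lookahead=id remaining=[id ) $]
Step 25: shift id. Stack=[T / ( E - id] ptr=12 lookahead=) remaining=[) $]
Step 26: reduce F->id. Stack=[T / ( E - F] ptr=12 lookahead=) remaining=[) $]
Step 27: reduce T->F. Stack=[T / ( E - T] ptr=12 lookahead=) remaining=[) $]
Step 28: reduce E->E - T. Stack=[T / ( E] ptr=12 lookahead=) remaining=[) $]
Step 29: shift ). Stack=[T / ( E )] ptr=13 lookahead=$ remaining=[$]
Step 30: reduce F->( E ). Stack=[T / F] ptr=13 lookahead=$ remaining=[$]
Step 31: reduce T->T / F. Stack=[T] ptr=13 lookahead=$ remaining=[$]
Step 32: reduce E->T. Stack=[E] ptr=13 lookahead=$ remaining=[$]
Step 33: accept. Stack=[E] ptr=13 lookahead=$ remaining=[$]

Answer: 7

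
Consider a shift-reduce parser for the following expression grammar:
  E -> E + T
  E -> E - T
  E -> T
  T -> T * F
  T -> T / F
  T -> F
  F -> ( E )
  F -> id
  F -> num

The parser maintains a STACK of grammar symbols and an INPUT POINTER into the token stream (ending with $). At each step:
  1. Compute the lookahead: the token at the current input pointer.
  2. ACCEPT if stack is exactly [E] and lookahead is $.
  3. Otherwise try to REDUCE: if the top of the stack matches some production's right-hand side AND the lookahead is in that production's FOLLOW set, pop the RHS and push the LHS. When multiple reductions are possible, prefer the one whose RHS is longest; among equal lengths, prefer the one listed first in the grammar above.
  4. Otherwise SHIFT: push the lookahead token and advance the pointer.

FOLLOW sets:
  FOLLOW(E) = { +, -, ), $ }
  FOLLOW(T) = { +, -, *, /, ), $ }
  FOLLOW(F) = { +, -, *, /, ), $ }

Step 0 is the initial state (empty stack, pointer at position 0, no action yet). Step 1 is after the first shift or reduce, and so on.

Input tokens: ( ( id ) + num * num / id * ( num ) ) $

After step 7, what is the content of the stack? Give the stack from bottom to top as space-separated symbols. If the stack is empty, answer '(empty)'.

Step 1: shift (. Stack=[(] ptr=1 lookahead=( remaining=[( id ) + num * num / id * ( num ) ) $]
Step 2: shift (. Stack=[( (] ptr=2 lookahead=id remaining=[id ) + num * num / id * ( num ) ) $]
Step 3: shift id. Stack=[( ( id] ptr=3 lookahead=) remaining=[) + num * num / id * ( num ) ) $]
Step 4: reduce F->id. Stack=[( ( F] ptr=3 lookahead=) remaining=[) + num * num / id * ( num ) ) $]
Step 5: reduce T->F. Stack=[( ( T] ptr=3 lookahead=) remaining=[) + num * num / id * ( num ) ) $]
Step 6: reduce E->T. Stack=[( ( E] ptr=3 lookahead=) remaining=[) + num * num / id * ( num ) ) $]
Step 7: shift ). Stack=[( ( E )] ptr=4 lookahead=+ remaining=[+ num * num / id * ( num ) ) $]

Answer: ( ( E )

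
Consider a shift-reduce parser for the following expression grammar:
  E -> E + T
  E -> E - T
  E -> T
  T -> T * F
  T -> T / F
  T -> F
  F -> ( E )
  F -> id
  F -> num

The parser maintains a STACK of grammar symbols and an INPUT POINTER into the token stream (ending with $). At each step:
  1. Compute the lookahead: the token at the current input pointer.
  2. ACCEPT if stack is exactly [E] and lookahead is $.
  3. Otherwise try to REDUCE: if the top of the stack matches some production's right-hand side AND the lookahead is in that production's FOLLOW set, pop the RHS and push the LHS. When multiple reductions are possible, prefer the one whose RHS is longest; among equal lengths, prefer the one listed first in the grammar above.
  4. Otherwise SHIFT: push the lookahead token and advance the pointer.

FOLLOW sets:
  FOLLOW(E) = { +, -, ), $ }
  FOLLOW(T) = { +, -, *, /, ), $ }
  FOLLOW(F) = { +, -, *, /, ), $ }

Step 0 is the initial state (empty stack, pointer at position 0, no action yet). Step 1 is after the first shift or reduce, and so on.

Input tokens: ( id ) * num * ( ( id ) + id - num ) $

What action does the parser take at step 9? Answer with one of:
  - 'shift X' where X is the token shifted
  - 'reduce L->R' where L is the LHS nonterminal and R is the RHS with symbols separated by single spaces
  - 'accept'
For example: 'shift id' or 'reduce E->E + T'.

Step 1: shift (. Stack=[(] ptr=1 lookahead=id remaining=[id ) * num * ( ( id ) + id - num ) $]
Step 2: shift id. Stack=[( id] ptr=2 lookahead=) remaining=[) * num * ( ( id ) + id - num ) $]
Step 3: reduce F->id. Stack=[( F] ptr=2 lookahead=) remaining=[) * num * ( ( id ) + id - num ) $]
Step 4: reduce T->F. Stack=[( T] ptr=2 lookahead=) remaining=[) * num * ( ( id ) + id - num ) $]
Step 5: reduce E->T. Stack=[( E] ptr=2 lookahead=) remaining=[) * num * ( ( id ) + id - num ) $]
Step 6: shift ). Stack=[( E )] ptr=3 lookahead=* remaining=[* num * ( ( id ) + id - num ) $]
Step 7: reduce F->( E ). Stack=[F] ptr=3 lookahead=* remaining=[* num * ( ( id ) + id - num ) $]
Step 8: reduce T->F. Stack=[T] ptr=3 lookahead=* remaining=[* num * ( ( id ) + id - num ) $]
Step 9: shift *. Stack=[T *] ptr=4 lookahead=num remaining=[num * ( ( id ) + id - num ) $]

Answer: shift *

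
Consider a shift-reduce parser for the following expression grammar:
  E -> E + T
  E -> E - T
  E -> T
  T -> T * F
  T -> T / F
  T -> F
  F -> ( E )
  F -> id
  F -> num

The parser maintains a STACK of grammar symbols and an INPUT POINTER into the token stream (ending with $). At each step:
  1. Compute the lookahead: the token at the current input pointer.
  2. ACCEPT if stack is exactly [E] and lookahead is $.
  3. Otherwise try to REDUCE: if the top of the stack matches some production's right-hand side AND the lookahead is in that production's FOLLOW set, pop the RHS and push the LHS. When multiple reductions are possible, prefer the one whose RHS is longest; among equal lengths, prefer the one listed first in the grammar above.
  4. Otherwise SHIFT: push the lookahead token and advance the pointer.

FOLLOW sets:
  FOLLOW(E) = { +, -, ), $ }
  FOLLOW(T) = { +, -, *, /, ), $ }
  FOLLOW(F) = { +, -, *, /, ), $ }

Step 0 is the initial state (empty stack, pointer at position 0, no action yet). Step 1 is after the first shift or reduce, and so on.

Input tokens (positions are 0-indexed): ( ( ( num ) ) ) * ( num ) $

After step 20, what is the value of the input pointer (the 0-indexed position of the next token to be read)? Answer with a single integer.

Answer: 9

Derivation:
Step 1: shift (. Stack=[(] ptr=1 lookahead=( remaining=[( ( num ) ) ) * ( num ) $]
Step 2: shift (. Stack=[( (] ptr=2 lookahead=( remaining=[( num ) ) ) * ( num ) $]
Step 3: shift (. Stack=[( ( (] ptr=3 lookahead=num remaining=[num ) ) ) * ( num ) $]
Step 4: shift num. Stack=[( ( ( num] ptr=4 lookahead=) remaining=[) ) ) * ( num ) $]
Step 5: reduce F->num. Stack=[( ( ( F] ptr=4 lookahead=) remaining=[) ) ) * ( num ) $]
Step 6: reduce T->F. Stack=[( ( ( T] ptr=4 lookahead=) remaining=[) ) ) * ( num ) $]
Step 7: reduce E->T. Stack=[( ( ( E] ptr=4 lookahead=) remaining=[) ) ) * ( num ) $]
Step 8: shift ). Stack=[( ( ( E )] ptr=5 lookahead=) remaining=[) ) * ( num ) $]
Step 9: reduce F->( E ). Stack=[( ( F] ptr=5 lookahead=) remaining=[) ) * ( num ) $]
Step 10: reduce T->F. Stack=[( ( T] ptr=5 lookahead=) remaining=[) ) * ( num ) $]
Step 11: reduce E->T. Stack=[( ( E] ptr=5 lookahead=) remaining=[) ) * ( num ) $]
Step 12: shift ). Stack=[( ( E )] ptr=6 lookahead=) remaining=[) * ( num ) $]
Step 13: reduce F->( E ). Stack=[( F] ptr=6 lookahead=) remaining=[) * ( num ) $]
Step 14: reduce T->F. Stack=[( T] ptr=6 lookahead=) remaining=[) * ( num ) $]
Step 15: reduce E->T. Stack=[( E] ptr=6 lookahead=) remaining=[) * ( num ) $]
Step 16: shift ). Stack=[( E )] ptr=7 lookahead=* remaining=[* ( num ) $]
Step 17: reduce F->( E ). Stack=[F] ptr=7 lookahead=* remaining=[* ( num ) $]
Step 18: reduce T->F. Stack=[T] ptr=7 lookahead=* remaining=[* ( num ) $]
Step 19: shift *. Stack=[T *] ptr=8 lookahead=( remaining=[( num ) $]
Step 20: shift (. Stack=[T * (] ptr=9 lookahead=num remaining=[num ) $]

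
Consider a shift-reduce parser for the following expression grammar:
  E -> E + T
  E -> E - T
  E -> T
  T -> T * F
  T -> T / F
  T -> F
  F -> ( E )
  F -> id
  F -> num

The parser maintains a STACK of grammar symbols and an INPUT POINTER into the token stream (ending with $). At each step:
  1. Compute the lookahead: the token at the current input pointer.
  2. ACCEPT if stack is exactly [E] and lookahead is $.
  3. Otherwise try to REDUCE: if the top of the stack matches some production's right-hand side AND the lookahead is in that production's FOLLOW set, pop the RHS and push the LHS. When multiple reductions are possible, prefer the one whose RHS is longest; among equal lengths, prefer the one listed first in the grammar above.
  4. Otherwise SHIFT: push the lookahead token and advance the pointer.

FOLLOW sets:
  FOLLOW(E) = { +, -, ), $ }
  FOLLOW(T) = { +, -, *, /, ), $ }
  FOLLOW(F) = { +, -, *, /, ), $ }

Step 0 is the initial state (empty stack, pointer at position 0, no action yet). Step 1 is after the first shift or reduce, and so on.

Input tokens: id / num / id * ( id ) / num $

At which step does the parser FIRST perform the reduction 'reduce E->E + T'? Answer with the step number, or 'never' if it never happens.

Answer: never

Derivation:
Step 1: shift id. Stack=[id] ptr=1 lookahead=/ remaining=[/ num / id * ( id ) / num $]
Step 2: reduce F->id. Stack=[F] ptr=1 lookahead=/ remaining=[/ num / id * ( id ) / num $]
Step 3: reduce T->F. Stack=[T] ptr=1 lookahead=/ remaining=[/ num / id * ( id ) / num $]
Step 4: shift /. Stack=[T /] ptr=2 lookahead=num remaining=[num / id * ( id ) / num $]
Step 5: shift num. Stack=[T / num] ptr=3 lookahead=/ remaining=[/ id * ( id ) / num $]
Step 6: reduce F->num. Stack=[T / F] ptr=3 lookahead=/ remaining=[/ id * ( id ) / num $]
Step 7: reduce T->T / F. Stack=[T] ptr=3 lookahead=/ remaining=[/ id * ( id ) / num $]
Step 8: shift /. Stack=[T /] ptr=4 lookahead=id remaining=[id * ( id ) / num $]
Step 9: shift id. Stack=[T / id] ptr=5 lookahead=* remaining=[* ( id ) / num $]
Step 10: reduce F->id. Stack=[T / F] ptr=5 lookahead=* remaining=[* ( id ) / num $]
Step 11: reduce T->T / F. Stack=[T] ptr=5 lookahead=* remaining=[* ( id ) / num $]
Step 12: shift *. Stack=[T *] ptr=6 lookahead=( remaining=[( id ) / num $]
Step 13: shift (. Stack=[T * (] ptr=7 lookahead=id remaining=[id ) / num $]
Step 14: shift id. Stack=[T * ( id] ptr=8 lookahead=) remaining=[) / num $]
Step 15: reduce F->id. Stack=[T * ( F] ptr=8 lookahead=) remaining=[) / num $]
Step 16: reduce T->F. Stack=[T * ( T] ptr=8 lookahead=) remaining=[) / num $]
Step 17: reduce E->T. Stack=[T * ( E] ptr=8 lookahead=) remaining=[) / num $]
Step 18: shift ). Stack=[T * ( E )] ptr=9 lookahead=/ remaining=[/ num $]
Step 19: reduce F->( E ). Stack=[T * F] ptr=9 lookahead=/ remaining=[/ num $]
Step 20: reduce T->T * F. Stack=[T] ptr=9 lookahead=/ remaining=[/ num $]
Step 21: shift /. Stack=[T /] ptr=10 lookahead=num remaining=[num $]
Step 22: shift num. Stack=[T / num] ptr=11 lookahead=$ remaining=[$]
Step 23: reduce F->num. Stack=[T / F] ptr=11 lookahead=$ remaining=[$]
Step 24: reduce T->T / F. Stack=[T] ptr=11 lookahead=$ remaining=[$]
Step 25: reduce E->T. Stack=[E] ptr=11 lookahead=$ remaining=[$]
Step 26: accept. Stack=[E] ptr=11 lookahead=$ remaining=[$]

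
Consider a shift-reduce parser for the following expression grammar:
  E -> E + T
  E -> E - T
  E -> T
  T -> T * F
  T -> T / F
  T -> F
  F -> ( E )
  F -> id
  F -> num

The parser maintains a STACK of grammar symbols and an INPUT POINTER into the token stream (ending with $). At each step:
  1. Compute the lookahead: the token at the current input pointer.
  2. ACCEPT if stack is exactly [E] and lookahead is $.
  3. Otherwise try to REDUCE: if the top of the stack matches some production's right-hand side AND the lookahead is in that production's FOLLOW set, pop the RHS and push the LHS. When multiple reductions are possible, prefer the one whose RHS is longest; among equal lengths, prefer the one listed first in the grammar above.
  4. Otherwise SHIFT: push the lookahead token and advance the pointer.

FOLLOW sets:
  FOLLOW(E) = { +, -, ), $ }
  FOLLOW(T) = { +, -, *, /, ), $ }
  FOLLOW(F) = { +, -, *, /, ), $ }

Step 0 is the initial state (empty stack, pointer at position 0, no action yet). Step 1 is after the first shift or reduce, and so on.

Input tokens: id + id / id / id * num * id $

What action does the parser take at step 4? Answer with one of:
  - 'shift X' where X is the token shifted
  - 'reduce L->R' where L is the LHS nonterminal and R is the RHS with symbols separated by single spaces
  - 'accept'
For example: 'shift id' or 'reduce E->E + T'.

Answer: reduce E->T

Derivation:
Step 1: shift id. Stack=[id] ptr=1 lookahead=+ remaining=[+ id / id / id * num * id $]
Step 2: reduce F->id. Stack=[F] ptr=1 lookahead=+ remaining=[+ id / id / id * num * id $]
Step 3: reduce T->F. Stack=[T] ptr=1 lookahead=+ remaining=[+ id / id / id * num * id $]
Step 4: reduce E->T. Stack=[E] ptr=1 lookahead=+ remaining=[+ id / id / id * num * id $]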